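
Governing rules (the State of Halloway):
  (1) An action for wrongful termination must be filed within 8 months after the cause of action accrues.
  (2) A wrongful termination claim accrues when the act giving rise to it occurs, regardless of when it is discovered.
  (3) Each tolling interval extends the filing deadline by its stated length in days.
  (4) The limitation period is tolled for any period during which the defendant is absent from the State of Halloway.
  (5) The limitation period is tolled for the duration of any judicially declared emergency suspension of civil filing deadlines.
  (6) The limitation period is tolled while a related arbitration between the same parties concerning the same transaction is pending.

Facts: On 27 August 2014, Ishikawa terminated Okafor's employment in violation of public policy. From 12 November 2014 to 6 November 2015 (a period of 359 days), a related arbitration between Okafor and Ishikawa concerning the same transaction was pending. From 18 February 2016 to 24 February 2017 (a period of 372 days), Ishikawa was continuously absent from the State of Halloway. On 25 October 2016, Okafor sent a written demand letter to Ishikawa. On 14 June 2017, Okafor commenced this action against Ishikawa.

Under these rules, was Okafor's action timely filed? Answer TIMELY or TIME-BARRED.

The limitation period began to run on 27 August 2014.
8 months from 27 August 2014 is 27 April 2015.
The pending related arbitration from 12 November 2014 to 6 November 2015 tolled the period for 359 days, extending the deadline to 20 April 2016.
The period was tolled for 372 days by the defendant's absence from the jurisdiction (18 February 2016 to 24 February 2017), pushing the deadline to 27 April 2017.
None of the other events listed affects the running of the period under the stated rules.
Okafor filed on 14 June 2017, after the 27 April 2017 deadline, so the action is time-barred.

TIME-BARRED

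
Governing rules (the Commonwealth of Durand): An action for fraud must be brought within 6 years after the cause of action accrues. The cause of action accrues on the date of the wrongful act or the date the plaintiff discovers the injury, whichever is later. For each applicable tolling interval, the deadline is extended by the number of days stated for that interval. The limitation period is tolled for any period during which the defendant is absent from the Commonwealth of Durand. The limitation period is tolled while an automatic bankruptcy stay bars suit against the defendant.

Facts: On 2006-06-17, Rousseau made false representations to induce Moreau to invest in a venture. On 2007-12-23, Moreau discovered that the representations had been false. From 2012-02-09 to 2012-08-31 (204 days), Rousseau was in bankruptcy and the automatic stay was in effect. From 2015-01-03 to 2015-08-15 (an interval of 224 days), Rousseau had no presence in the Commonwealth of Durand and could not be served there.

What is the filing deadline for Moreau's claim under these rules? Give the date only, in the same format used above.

2014-07-15

Because discovery on 2007-12-23 post-dates the 2006-06-17 act, accrual under the later-of rule falls on 2007-12-23.
6 years from 2007-12-23 is 2013-12-23.
Because the automatic bankruptcy stay ran from 2012-02-09 to 2012-08-31, the deadline is extended by 204 days to 2014-07-15.
By the time the defendant's absence from the jurisdiction began on 2015-01-03, the limitation period had already expired on 2014-07-15; that interval cannot revive it.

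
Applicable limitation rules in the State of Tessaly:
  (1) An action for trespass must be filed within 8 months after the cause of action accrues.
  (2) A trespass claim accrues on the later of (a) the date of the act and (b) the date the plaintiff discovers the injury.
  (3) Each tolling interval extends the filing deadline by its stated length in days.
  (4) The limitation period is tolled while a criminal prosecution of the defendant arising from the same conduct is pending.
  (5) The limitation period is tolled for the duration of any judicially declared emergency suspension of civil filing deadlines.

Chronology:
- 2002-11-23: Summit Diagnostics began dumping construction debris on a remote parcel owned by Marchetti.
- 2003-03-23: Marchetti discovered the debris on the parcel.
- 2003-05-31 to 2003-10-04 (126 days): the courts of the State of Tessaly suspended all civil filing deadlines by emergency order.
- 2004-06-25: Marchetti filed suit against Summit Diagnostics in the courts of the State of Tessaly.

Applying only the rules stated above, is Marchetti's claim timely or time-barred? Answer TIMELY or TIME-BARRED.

TIME-BARRED

Taking the later of the act (2002-11-23) and discovery (2003-03-23), the claim accrued on 2003-03-23.
Adding the 8 months base period to 2003-03-23 gives a deadline of 2003-11-23, before any tolling.
Because the emergency suspension of filing deadlines ran from 2003-05-31 to 2003-10-04, the deadline is extended by 126 days to 2004-03-28.
The 2004-06-25 filing falls after the 2004-03-28 deadline; the claim is time-barred.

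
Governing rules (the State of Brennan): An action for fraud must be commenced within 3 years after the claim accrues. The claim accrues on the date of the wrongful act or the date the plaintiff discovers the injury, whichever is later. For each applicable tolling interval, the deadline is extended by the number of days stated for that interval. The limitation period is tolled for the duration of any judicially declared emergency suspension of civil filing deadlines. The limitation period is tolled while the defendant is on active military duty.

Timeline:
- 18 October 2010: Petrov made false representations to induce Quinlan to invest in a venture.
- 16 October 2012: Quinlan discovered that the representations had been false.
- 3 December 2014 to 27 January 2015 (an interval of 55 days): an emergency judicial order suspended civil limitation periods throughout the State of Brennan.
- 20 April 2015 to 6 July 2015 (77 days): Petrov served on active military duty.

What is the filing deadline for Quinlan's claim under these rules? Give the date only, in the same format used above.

25 February 2016

The claim accrued on 16 October 2012 — the later of the 18 October 2010 act and the 16 October 2012 discovery.
The untolled deadline — 3 years after 16 October 2012 — is 16 October 2015.
The period was tolled for 55 days by the emergency suspension of filing deadlines (3 December 2014 to 27 January 2015), pushing the deadline to 10 December 2015.
The defendant's active military service from 20 April 2015 to 6 July 2015 tolled the period for 77 days, extending the deadline to 25 February 2016.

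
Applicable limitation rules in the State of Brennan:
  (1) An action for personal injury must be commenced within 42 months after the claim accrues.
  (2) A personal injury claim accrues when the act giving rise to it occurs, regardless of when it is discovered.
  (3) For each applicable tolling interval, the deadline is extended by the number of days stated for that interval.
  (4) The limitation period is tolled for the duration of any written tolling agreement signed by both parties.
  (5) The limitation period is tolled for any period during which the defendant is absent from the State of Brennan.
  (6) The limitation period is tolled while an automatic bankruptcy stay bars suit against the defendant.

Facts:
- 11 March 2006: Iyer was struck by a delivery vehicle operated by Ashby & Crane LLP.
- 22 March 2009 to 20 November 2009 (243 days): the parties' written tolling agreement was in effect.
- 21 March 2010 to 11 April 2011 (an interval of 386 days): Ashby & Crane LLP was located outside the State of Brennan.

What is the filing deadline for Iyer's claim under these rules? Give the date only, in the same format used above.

2 June 2011

The claim accrued on 11 March 2006, when the wrongful act occurred.
42 months from 11 March 2006 is 11 September 2009.
Because the written tolling agreement ran from 22 March 2009 to 20 November 2009, the deadline is extended by 243 days to 12 May 2010.
Because the defendant's absence from the jurisdiction ran from 21 March 2010 to 11 April 2011, the deadline is extended by 386 days to 2 June 2011.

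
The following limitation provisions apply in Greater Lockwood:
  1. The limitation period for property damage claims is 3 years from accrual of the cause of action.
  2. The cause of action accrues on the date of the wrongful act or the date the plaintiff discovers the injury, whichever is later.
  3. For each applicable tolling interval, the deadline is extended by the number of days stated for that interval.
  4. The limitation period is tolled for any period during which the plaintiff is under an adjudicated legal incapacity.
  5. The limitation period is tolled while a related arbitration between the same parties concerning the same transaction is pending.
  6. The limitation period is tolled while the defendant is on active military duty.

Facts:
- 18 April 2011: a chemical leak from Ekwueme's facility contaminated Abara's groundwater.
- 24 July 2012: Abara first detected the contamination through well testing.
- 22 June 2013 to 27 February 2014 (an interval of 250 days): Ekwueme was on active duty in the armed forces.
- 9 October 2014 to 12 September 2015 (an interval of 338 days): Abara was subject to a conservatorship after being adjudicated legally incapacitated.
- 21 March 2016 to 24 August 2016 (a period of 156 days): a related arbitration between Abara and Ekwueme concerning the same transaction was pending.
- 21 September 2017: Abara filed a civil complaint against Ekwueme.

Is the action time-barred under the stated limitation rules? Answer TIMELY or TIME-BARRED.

The claim accrued on 24 July 2012 — the later of the 18 April 2011 act and the 24 July 2012 discovery.
3 years from 24 July 2012 is 24 July 2015.
The defendant's active military service from 22 June 2013 to 27 February 2014 tolled the period for 250 days, extending the deadline to 30 March 2016.
The plaintiff's legal incapacity from 9 October 2014 to 12 September 2015 tolled the period for 338 days, extending the deadline to 3 March 2017.
The pending related arbitration from 21 March 2016 to 24 August 2016 tolled the period for 156 days, extending the deadline to 6 August 2017.
Abara filed on 21 September 2017, after the 6 August 2017 deadline, so the action is time-barred.

TIME-BARRED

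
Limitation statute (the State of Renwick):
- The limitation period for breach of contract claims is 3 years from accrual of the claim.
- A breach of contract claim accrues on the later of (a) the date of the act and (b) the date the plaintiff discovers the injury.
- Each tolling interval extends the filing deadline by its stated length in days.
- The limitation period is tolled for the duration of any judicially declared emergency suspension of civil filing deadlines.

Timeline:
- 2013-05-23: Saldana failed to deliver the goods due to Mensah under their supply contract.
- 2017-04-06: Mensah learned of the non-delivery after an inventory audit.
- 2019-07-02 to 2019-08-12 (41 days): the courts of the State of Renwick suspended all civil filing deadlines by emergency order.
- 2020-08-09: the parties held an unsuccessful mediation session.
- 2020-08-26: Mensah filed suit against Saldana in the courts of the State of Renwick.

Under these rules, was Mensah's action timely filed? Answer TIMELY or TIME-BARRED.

TIME-BARRED

Taking the later of the act (2013-05-23) and discovery (2017-04-06), the claim accrued on 2017-04-06.
The untolled deadline — 3 years after 2017-04-06 — is 2020-04-06.
The emergency suspension of filing deadlines from 2019-07-02 to 2019-08-12 tolled the period for 41 days, extending the deadline to 2020-05-17.
Nothing else in the chronology tolls or restarts the period.
The 2020-08-26 filing falls after the 2020-05-17 deadline; the claim is time-barred.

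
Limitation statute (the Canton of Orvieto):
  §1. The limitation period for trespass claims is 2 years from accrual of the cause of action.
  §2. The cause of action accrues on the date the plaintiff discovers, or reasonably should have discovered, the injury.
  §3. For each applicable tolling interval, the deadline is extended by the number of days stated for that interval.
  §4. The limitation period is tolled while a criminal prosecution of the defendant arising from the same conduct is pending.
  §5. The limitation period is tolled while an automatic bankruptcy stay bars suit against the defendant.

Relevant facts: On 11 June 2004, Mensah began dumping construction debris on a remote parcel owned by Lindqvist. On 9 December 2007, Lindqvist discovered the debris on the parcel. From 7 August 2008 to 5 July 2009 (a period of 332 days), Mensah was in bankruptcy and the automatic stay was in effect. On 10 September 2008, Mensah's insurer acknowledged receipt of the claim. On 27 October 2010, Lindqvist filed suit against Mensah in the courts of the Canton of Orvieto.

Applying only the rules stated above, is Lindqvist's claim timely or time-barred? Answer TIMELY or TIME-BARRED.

TIMELY

Accrual is tied to discovery, so the period began on 9 December 2007 rather than on 11 June 2004 when the act occurred.
Adding the 2 years base period to 9 December 2007 gives a deadline of 9 December 2009, before any tolling.
The period was tolled for 332 days by the automatic bankruptcy stay (7 August 2008 to 5 July 2009), pushing the deadline to 6 November 2010.
Nothing else in the chronology tolls or restarts the period.
Lindqvist filed on 27 October 2010, before the 6 November 2010 deadline, so the action is timely.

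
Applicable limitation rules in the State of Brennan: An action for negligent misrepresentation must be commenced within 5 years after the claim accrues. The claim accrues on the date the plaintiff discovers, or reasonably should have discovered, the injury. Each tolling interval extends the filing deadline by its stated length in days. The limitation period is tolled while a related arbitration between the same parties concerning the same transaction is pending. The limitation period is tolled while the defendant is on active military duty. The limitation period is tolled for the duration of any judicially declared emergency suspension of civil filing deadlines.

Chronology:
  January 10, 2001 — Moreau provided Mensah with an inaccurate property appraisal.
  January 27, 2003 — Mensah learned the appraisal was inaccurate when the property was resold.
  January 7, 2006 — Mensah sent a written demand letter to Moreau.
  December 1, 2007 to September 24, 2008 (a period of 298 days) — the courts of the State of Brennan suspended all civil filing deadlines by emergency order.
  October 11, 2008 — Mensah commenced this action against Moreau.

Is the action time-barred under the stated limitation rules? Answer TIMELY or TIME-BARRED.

The claim did not accrue until Mensah discovered the injury on January 27, 2003; the January 10, 2001 act date does not start the clock under the stated rule.
Adding the 5 years base period to January 27, 2003 gives a deadline of January 27, 2008, before any tolling.
The emergency suspension of filing deadlines from December 1, 2007 to September 24, 2008 tolled the period for 298 days, extending the deadline to November 20, 2008.
Nothing else in the chronology tolls or restarts the period.
Mensah filed on October 11, 2008, before the November 20, 2008 deadline, so the action is timely.

TIMELY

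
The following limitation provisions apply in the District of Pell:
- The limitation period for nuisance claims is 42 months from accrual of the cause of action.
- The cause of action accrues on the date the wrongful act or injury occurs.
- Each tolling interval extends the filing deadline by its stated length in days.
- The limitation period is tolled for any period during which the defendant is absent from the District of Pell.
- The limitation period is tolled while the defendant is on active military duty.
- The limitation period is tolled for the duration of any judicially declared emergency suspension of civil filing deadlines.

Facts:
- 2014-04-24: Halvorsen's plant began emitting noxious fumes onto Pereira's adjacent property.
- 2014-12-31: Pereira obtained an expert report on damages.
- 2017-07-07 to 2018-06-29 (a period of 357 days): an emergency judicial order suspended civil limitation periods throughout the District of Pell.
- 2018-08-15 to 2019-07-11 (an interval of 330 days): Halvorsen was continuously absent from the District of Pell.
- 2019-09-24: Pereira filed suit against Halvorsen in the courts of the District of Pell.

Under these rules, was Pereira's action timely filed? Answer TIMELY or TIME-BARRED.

TIME-BARRED

The claim accrued on 2014-04-24, when the wrongful act occurred.
Adding the 42 months base period to 2014-04-24 gives a deadline of 2017-10-24, before any tolling.
The period was tolled for 357 days by the emergency suspension of filing deadlines (2017-07-07 to 2018-06-29), pushing the deadline to 2018-10-16.
The period was tolled for 330 days by the defendant's absence from the jurisdiction (2018-08-15 to 2019-07-11), pushing the deadline to 2019-09-11.
Nothing else in the chronology tolls or restarts the period.
Pereira filed on 2019-09-24, after the 2019-09-11 deadline, so the action is time-barred.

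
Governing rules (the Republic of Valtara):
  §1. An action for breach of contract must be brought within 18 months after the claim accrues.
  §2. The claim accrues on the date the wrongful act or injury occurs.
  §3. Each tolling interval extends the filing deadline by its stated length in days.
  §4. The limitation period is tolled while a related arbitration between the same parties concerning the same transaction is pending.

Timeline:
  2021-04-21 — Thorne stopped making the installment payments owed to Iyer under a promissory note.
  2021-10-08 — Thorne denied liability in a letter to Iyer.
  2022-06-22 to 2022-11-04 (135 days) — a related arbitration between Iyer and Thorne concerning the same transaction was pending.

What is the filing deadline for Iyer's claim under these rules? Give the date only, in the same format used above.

2023-03-05

The claim accrued on 2021-04-21, the date of the act.
The untolled deadline — 18 months after 2021-04-21 — is 2022-10-21.
Because the pending related arbitration ran from 2022-06-22 to 2022-11-04, the deadline is extended by 135 days to 2023-03-05.
None of the other events listed affects the running of the period under the stated rules.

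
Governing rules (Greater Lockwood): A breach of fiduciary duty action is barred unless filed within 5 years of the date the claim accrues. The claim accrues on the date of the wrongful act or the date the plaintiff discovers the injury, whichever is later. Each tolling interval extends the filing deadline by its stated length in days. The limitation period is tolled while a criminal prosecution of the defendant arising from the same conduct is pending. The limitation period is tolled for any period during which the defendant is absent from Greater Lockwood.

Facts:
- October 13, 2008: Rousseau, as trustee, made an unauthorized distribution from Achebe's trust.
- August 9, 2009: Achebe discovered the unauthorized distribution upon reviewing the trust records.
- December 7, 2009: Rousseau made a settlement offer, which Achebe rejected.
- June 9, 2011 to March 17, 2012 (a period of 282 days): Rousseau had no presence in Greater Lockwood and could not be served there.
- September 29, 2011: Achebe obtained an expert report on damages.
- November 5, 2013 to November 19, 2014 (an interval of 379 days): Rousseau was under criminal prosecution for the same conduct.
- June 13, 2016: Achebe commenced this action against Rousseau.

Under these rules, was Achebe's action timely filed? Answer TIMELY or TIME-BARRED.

The claim accrued on August 9, 2009 — the later of the October 13, 2008 act and the August 9, 2009 discovery.
The untolled deadline — 5 years after August 9, 2009 — is August 9, 2014.
The defendant's absence from the jurisdiction from June 9, 2011 to March 17, 2012 tolled the period for 282 days, extending the deadline to May 18, 2015.
The pending criminal prosecution from November 5, 2013 to November 19, 2014 tolled the period for 379 days, extending the deadline to May 31, 2016.
The other events in the timeline have no effect on the limitation period under the stated rules.
The June 13, 2016 filing falls after the May 31, 2016 deadline; the claim is time-barred.

TIME-BARRED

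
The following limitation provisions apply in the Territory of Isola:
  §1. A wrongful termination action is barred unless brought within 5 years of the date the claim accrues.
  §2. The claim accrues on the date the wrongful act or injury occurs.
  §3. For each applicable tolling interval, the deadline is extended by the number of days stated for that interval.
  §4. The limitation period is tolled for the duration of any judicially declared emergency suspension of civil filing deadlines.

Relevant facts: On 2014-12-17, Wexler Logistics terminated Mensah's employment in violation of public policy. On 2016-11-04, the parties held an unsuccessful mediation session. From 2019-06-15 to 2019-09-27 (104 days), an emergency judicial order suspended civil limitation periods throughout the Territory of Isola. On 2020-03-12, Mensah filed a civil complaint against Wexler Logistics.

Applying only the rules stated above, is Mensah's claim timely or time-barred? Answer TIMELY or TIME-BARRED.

TIMELY

The claim accrued on 2014-12-17, the date of the act.
The untolled deadline — 5 years after 2014-12-17 — is 2019-12-17.
Because the emergency suspension of filing deadlines ran from 2019-06-15 to 2019-09-27, the deadline is extended by 104 days to 2020-03-30.
Nothing else in the chronology tolls or restarts the period.
Mensah filed on 2020-03-12, before the 2020-03-30 deadline, so the action is timely.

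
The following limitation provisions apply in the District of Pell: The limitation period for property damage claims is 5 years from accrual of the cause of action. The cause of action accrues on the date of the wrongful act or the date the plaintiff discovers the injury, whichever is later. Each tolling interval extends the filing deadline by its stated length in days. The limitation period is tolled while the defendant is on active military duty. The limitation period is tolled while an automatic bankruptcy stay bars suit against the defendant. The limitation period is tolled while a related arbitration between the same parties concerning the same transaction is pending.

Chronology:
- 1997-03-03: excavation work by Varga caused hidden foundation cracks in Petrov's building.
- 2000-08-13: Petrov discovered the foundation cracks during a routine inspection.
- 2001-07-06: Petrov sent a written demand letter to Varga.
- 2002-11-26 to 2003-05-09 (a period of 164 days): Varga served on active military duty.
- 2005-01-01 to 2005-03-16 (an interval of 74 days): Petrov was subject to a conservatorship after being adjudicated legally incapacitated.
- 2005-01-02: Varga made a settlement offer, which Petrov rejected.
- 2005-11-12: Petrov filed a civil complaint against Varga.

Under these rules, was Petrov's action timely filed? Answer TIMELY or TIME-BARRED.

Because discovery on 2000-08-13 post-dates the 1997-03-03 act, accrual under the later-of rule falls on 2000-08-13.
Adding the 5 years base period to 2000-08-13 gives a deadline of 2005-08-13, before any tolling.
The defendant's active military service from 2002-11-26 to 2003-05-09 tolled the period for 164 days, extending the deadline to 2006-01-24.
Although the plaintiff's incapacity ran from 2005-01-01 to 2005-03-16, the stated rules do not make that a tolling event, so it is disregarded.
Nothing else in the chronology tolls or restarts the period.
Filing on 2005-11-12 beat the 2006-01-24 deadline — the action is timely.

TIMELY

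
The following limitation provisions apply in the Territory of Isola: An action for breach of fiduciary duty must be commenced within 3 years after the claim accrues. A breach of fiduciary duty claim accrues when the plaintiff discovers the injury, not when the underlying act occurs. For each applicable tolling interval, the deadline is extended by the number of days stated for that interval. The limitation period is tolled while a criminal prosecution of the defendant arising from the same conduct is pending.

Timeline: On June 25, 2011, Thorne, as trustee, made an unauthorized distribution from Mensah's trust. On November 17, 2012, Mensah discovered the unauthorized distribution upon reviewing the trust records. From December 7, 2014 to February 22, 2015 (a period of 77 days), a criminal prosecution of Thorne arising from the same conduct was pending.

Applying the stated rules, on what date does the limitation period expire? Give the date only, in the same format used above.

The claim did not accrue until Mensah discovered the injury on November 17, 2012; the June 25, 2011 act date does not start the clock under the stated rule.
The untolled deadline — 3 years after November 17, 2012 — is November 17, 2015.
Because the pending criminal prosecution ran from December 7, 2014 to February 22, 2015, the deadline is extended by 77 days to February 2, 2016.

February 2, 2016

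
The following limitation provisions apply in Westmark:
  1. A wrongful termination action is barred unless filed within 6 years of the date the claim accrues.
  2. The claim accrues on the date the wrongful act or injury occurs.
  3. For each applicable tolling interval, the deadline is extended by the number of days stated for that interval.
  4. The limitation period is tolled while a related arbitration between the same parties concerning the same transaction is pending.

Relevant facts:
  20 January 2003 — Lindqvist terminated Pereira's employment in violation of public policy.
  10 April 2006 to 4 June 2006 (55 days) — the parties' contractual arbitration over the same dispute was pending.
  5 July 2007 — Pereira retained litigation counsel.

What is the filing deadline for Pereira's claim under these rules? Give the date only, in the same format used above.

16 March 2009

The claim accrued on 20 January 2003, the date of the act.
The untolled deadline — 6 years after 20 January 2003 — is 20 January 2009.
The pending related arbitration from 10 April 2006 to 4 June 2006 tolled the period for 55 days, extending the deadline to 16 March 2009.
The other events in the timeline have no effect on the limitation period under the stated rules.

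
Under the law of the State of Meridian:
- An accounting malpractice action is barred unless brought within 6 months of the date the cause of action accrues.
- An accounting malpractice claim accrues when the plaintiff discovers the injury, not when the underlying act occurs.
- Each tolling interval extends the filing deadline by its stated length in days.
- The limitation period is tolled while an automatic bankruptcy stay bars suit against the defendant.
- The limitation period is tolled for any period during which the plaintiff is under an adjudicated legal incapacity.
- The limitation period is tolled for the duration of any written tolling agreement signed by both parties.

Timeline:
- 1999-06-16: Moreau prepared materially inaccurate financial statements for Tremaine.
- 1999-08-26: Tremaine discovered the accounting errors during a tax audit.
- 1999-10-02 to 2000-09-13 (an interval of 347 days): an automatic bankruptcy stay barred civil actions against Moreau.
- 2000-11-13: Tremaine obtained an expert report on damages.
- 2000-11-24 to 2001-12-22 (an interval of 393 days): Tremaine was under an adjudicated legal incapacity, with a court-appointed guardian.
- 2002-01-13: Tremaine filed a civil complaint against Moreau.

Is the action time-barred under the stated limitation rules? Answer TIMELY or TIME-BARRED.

Accrual is tied to discovery, so the period began on 1999-08-26 rather than on 1999-06-16 when the act occurred.
6 months from 1999-08-26 is 2000-02-26.
Because the automatic bankruptcy stay ran from 1999-10-02 to 2000-09-13, the deadline is extended by 347 days to 2001-02-07.
The period was tolled for 393 days by the plaintiff's legal incapacity (2000-11-24 to 2001-12-22), pushing the deadline to 2002-03-07.
None of the other events listed affects the running of the period under the stated rules.
The 2002-01-13 filing precedes the 2002-03-07 deadline; the claim is timely.

TIMELY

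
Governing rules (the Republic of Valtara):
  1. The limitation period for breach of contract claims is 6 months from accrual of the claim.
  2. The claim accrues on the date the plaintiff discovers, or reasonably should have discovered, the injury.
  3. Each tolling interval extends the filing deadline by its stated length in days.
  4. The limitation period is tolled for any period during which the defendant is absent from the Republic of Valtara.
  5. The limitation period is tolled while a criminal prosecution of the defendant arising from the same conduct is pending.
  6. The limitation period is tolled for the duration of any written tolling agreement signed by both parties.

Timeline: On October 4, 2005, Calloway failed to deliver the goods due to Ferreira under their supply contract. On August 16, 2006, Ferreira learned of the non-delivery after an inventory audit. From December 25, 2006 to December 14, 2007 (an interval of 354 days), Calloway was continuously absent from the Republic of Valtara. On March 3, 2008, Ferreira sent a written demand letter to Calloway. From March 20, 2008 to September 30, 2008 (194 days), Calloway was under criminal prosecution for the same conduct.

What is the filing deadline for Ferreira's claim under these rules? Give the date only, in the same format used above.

February 5, 2008

Under the discovery rule, the claim accrued on August 16, 2006, when Ferreira discovered the injury — not on the October 4, 2005 date of the underlying act.
The untolled deadline — 6 months after August 16, 2006 — is February 16, 2007.
The defendant's absence from the jurisdiction from December 25, 2006 to December 14, 2007 tolled the period for 354 days, extending the deadline to February 5, 2008.
By the time the pending criminal prosecution began on March 20, 2008, the limitation period had already expired on February 5, 2008; that interval cannot revive it.
None of the other events listed affects the running of the period under the stated rules.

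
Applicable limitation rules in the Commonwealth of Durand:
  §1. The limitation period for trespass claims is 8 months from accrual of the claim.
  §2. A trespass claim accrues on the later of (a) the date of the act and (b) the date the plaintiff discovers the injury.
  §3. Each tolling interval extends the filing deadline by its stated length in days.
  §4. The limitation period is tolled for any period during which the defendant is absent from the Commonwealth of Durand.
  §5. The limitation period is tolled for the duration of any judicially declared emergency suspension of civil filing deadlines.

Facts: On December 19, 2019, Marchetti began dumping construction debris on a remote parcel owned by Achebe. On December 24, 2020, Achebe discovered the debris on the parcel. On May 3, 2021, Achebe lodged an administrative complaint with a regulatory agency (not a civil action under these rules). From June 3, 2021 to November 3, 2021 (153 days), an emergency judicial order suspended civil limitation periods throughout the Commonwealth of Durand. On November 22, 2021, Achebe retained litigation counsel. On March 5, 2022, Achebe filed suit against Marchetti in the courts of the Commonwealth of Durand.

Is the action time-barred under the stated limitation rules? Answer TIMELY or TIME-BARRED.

TIME-BARRED

The claim accrued on December 24, 2020 — the later of the December 19, 2019 act and the December 24, 2020 discovery.
8 months from December 24, 2020 is August 24, 2021.
Because the emergency suspension of filing deadlines ran from June 3, 2021 to November 3, 2021, the deadline is extended by 153 days to January 24, 2022.
None of the other events listed affects the running of the period under the stated rules.
Achebe filed on March 5, 2022, after the January 24, 2022 deadline, so the action is time-barred.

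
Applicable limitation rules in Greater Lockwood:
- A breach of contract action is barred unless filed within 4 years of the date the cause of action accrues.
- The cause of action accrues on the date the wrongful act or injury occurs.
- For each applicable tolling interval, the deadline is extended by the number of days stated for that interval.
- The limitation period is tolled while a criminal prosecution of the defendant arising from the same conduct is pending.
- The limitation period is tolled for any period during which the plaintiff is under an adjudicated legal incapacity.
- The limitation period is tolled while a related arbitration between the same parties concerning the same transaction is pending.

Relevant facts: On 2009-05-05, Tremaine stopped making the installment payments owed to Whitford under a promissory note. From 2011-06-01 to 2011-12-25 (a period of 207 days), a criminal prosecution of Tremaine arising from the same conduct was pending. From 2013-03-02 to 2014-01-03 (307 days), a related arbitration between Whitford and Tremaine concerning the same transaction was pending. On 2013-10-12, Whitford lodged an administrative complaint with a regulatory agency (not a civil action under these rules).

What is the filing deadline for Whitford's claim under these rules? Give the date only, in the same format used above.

The claim accrued on 2009-05-05, when the wrongful act occurred.
Adding the 4 years base period to 2009-05-05 gives a deadline of 2013-05-05, before any tolling.
The period was tolled for 207 days by the pending criminal prosecution (2011-06-01 to 2011-12-25), pushing the deadline to 2013-11-28.
Because the pending related arbitration ran from 2013-03-02 to 2014-01-03, the deadline is extended by 307 days to 2014-10-01.
The other events in the timeline have no effect on the limitation period under the stated rules.

2014-10-01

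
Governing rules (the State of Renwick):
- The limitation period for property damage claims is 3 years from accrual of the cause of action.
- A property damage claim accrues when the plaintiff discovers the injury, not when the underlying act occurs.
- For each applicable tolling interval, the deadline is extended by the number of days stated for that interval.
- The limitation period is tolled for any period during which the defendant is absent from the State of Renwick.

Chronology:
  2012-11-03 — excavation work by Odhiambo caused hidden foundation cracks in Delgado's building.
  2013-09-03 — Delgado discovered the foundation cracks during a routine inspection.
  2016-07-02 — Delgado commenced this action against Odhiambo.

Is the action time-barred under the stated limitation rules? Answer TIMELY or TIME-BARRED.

Accrual is tied to discovery, so the period began on 2013-09-03 rather than on 2012-11-03 when the act occurred.
The untolled deadline — 3 years after 2013-09-03 — is 2016-09-03.
The 2016-07-02 filing precedes the 2016-09-03 deadline; the claim is timely.

TIMELY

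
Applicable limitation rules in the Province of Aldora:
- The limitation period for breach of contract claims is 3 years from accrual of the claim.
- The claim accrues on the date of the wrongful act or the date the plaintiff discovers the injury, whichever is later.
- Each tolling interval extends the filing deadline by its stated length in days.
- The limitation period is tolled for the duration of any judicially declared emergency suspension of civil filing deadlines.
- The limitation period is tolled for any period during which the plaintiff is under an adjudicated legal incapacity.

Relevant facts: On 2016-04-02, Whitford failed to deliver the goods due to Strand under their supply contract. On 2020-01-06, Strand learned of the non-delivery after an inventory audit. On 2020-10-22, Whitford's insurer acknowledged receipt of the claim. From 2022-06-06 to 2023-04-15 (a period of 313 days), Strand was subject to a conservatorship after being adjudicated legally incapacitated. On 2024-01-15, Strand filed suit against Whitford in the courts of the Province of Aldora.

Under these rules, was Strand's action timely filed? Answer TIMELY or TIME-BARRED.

Because discovery on 2020-01-06 post-dates the 2016-04-02 act, accrual under the later-of rule falls on 2020-01-06.
Adding the 3 years base period to 2020-01-06 gives a deadline of 2023-01-06, before any tolling.
The plaintiff's legal incapacity from 2022-06-06 to 2023-04-15 tolled the period for 313 days, extending the deadline to 2023-11-15.
The other events in the timeline have no effect on the limitation period under the stated rules.
The 2024-01-15 filing falls after the 2023-11-15 deadline; the claim is time-barred.

TIME-BARRED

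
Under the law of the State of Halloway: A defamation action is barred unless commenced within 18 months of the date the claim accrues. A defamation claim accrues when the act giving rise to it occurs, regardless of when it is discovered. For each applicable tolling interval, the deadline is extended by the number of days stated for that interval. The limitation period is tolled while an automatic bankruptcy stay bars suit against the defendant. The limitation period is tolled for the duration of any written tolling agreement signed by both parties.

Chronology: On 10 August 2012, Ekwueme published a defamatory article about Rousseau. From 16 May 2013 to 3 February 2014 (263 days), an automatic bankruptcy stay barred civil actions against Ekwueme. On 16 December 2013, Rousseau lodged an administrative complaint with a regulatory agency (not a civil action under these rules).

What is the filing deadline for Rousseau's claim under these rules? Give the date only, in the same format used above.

31 October 2014

The limitation period began to run on 10 August 2012.
The untolled deadline — 18 months after 10 August 2012 — is 10 February 2014.
Because the automatic bankruptcy stay ran from 16 May 2013 to 3 February 2014, the deadline is extended by 263 days to 31 October 2014.
The other events in the timeline have no effect on the limitation period under the stated rules.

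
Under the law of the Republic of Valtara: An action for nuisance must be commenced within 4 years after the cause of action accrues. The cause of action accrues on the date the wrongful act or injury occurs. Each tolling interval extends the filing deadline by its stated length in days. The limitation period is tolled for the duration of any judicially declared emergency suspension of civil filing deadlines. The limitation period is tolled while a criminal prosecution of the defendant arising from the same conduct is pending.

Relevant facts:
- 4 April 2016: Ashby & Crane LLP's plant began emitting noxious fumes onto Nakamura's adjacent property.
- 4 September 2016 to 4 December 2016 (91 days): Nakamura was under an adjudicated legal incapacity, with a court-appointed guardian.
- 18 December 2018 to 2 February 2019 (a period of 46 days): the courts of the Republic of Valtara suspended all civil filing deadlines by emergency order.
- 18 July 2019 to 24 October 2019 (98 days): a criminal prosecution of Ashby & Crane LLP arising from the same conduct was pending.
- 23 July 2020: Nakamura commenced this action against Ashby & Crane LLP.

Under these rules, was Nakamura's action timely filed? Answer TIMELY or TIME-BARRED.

The claim accrued on 4 April 2016, when the wrongful act occurred.
4 years from 4 April 2016 is 4 April 2020.
The period was tolled for 46 days by the emergency suspension of filing deadlines (18 December 2018 to 2 February 2019), pushing the deadline to 20 May 2020.
Because the pending criminal prosecution ran from 18 July 2019 to 24 October 2019, the deadline is extended by 98 days to 26 August 2020.
No stated provision tolls the period for the plaintiff's incapacity, so the interval from 4 September 2016 to 4 December 2016 has no effect on the deadline.
The 23 July 2020 filing precedes the 26 August 2020 deadline; the claim is timely.

TIMELY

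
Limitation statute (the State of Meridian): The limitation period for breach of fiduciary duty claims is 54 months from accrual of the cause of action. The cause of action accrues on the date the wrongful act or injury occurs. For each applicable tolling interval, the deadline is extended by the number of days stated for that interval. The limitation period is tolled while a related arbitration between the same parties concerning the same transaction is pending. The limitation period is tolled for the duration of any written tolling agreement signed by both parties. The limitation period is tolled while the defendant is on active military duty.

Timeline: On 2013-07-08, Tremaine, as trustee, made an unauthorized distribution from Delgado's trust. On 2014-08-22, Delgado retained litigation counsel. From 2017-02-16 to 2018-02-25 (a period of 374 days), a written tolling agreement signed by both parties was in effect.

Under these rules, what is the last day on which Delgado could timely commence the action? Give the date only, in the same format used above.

2019-01-17

The limitation period began to run on 2013-07-08.
Adding the 54 months base period to 2013-07-08 gives a deadline of 2018-01-08, before any tolling.
Because the written tolling agreement ran from 2017-02-16 to 2018-02-25, the deadline is extended by 374 days to 2019-01-17.
Nothing else in the chronology tolls or restarts the period.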